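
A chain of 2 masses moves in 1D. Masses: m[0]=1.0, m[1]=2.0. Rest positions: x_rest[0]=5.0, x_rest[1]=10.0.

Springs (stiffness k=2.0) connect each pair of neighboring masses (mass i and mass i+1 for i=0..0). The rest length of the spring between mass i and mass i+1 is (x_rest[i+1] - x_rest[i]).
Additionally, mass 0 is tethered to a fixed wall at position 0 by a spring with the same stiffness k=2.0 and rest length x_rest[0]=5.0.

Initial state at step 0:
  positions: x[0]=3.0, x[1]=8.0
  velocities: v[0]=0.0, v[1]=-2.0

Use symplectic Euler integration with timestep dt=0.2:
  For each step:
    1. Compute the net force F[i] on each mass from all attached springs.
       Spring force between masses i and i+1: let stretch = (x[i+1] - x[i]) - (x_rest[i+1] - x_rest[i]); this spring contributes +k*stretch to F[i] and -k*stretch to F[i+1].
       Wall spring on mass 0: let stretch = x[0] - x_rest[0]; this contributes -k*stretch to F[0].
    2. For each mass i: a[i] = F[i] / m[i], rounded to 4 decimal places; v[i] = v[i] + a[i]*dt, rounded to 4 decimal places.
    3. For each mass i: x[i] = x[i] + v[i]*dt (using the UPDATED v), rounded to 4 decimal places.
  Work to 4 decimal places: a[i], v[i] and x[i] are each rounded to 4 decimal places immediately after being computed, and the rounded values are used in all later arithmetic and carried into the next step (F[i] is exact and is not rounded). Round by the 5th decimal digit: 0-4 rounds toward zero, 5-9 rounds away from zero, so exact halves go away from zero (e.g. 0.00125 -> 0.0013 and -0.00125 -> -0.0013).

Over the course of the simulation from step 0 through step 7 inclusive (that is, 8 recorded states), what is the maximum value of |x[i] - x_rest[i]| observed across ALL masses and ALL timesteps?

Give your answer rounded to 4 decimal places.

Answer: 3.5855

Derivation:
Step 0: x=[3.0000 8.0000] v=[0.0000 -2.0000]
Step 1: x=[3.1600 7.6000] v=[0.8000 -2.0000]
Step 2: x=[3.4224 7.2224] v=[1.3120 -1.8880]
Step 3: x=[3.7150 6.8928] v=[1.4630 -1.6480]
Step 4: x=[3.9646 6.6361] v=[1.2481 -1.2836]
Step 5: x=[4.1108 6.4725] v=[0.7309 -0.8179]
Step 6: x=[4.1171 6.4145] v=[0.0313 -0.2902]
Step 7: x=[3.9778 6.4646] v=[-0.6966 0.2503]
Max displacement = 3.5855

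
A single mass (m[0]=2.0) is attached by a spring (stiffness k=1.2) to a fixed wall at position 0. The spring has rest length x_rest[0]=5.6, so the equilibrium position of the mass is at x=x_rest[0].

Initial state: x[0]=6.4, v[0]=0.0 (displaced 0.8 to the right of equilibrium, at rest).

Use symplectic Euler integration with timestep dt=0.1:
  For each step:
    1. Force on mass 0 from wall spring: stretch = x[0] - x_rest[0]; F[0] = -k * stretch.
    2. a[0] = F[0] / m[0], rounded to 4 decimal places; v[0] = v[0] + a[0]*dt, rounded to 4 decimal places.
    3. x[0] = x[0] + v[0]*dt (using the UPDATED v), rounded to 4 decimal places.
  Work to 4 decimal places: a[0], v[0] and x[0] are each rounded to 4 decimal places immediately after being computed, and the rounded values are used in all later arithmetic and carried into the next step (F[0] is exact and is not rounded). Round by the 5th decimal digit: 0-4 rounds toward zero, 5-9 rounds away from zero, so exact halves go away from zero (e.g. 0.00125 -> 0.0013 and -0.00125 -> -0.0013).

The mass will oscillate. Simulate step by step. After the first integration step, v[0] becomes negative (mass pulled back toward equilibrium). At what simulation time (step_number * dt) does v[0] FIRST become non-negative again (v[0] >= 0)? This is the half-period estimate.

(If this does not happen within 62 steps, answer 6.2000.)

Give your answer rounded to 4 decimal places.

Step 0: x=[6.4000] v=[0.0000]
Step 1: x=[6.3952] v=[-0.0480]
Step 2: x=[6.3856] v=[-0.0957]
Step 3: x=[6.3713] v=[-0.1428]
Step 4: x=[6.3524] v=[-0.1891]
Step 5: x=[6.3290] v=[-0.2342]
Step 6: x=[6.3012] v=[-0.2779]
Step 7: x=[6.2692] v=[-0.3200]
Step 8: x=[6.2332] v=[-0.3602]
Step 9: x=[6.1934] v=[-0.3982]
Step 10: x=[6.1500] v=[-0.4338]
Step 11: x=[6.1033] v=[-0.4668]
Step 12: x=[6.0536] v=[-0.4970]
Step 13: x=[6.0012] v=[-0.5242]
Step 14: x=[5.9464] v=[-0.5483]
Step 15: x=[5.8895] v=[-0.5691]
Step 16: x=[5.8309] v=[-0.5865]
Step 17: x=[5.7709] v=[-0.6004]
Step 18: x=[5.7098] v=[-0.6107]
Step 19: x=[5.6481] v=[-0.6173]
Step 20: x=[5.5861] v=[-0.6202]
Step 21: x=[5.5242] v=[-0.6194]
Step 22: x=[5.4627] v=[-0.6149]
Step 23: x=[5.4020] v=[-0.6067]
Step 24: x=[5.3425] v=[-0.5948]
Step 25: x=[5.2846] v=[-0.5794]
Step 26: x=[5.2286] v=[-0.5605]
Step 27: x=[5.1748] v=[-0.5382]
Step 28: x=[5.1235] v=[-0.5127]
Step 29: x=[5.0751] v=[-0.4841]
Step 30: x=[5.0298] v=[-0.4526]
Step 31: x=[4.9880] v=[-0.4184]
Step 32: x=[4.9498] v=[-0.3817]
Step 33: x=[4.9155] v=[-0.3427]
Step 34: x=[4.8853] v=[-0.3016]
Step 35: x=[4.8594] v=[-0.2587]
Step 36: x=[4.8380] v=[-0.2143]
Step 37: x=[4.8211] v=[-0.1686]
Step 38: x=[4.8089] v=[-0.1219]
Step 39: x=[4.8015] v=[-0.0744]
Step 40: x=[4.7989] v=[-0.0265]
Step 41: x=[4.8011] v=[0.0216]
First v>=0 after going negative at step 41, time=4.1000

Answer: 4.1000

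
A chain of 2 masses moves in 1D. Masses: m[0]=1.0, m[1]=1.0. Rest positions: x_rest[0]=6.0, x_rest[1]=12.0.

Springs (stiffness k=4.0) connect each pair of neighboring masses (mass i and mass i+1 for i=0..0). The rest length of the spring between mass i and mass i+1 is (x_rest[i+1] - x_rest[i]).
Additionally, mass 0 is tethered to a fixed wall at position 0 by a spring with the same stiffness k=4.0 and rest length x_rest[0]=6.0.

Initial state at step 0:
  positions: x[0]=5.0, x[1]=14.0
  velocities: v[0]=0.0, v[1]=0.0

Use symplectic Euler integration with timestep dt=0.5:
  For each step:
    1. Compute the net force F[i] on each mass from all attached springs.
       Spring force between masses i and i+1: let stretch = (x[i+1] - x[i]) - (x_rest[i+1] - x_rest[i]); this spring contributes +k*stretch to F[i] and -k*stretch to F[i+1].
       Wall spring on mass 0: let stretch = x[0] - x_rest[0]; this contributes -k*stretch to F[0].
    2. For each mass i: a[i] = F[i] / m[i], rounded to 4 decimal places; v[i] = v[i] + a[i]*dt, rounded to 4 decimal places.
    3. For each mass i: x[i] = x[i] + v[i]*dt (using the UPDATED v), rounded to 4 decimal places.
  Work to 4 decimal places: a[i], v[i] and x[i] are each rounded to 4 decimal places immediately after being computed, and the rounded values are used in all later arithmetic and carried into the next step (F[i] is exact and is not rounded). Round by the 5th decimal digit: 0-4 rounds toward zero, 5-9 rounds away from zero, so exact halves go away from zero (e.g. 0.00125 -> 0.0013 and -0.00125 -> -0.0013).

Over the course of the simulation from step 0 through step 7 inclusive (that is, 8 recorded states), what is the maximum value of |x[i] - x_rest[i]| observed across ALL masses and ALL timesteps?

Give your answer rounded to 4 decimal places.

Answer: 3.0000

Derivation:
Step 0: x=[5.0000 14.0000] v=[0.0000 0.0000]
Step 1: x=[9.0000 11.0000] v=[8.0000 -6.0000]
Step 2: x=[6.0000 12.0000] v=[-6.0000 2.0000]
Step 3: x=[3.0000 13.0000] v=[-6.0000 2.0000]
Step 4: x=[7.0000 10.0000] v=[8.0000 -6.0000]
Step 5: x=[7.0000 10.0000] v=[0.0000 0.0000]
Step 6: x=[3.0000 13.0000] v=[-8.0000 6.0000]
Step 7: x=[6.0000 12.0000] v=[6.0000 -2.0000]
Max displacement = 3.0000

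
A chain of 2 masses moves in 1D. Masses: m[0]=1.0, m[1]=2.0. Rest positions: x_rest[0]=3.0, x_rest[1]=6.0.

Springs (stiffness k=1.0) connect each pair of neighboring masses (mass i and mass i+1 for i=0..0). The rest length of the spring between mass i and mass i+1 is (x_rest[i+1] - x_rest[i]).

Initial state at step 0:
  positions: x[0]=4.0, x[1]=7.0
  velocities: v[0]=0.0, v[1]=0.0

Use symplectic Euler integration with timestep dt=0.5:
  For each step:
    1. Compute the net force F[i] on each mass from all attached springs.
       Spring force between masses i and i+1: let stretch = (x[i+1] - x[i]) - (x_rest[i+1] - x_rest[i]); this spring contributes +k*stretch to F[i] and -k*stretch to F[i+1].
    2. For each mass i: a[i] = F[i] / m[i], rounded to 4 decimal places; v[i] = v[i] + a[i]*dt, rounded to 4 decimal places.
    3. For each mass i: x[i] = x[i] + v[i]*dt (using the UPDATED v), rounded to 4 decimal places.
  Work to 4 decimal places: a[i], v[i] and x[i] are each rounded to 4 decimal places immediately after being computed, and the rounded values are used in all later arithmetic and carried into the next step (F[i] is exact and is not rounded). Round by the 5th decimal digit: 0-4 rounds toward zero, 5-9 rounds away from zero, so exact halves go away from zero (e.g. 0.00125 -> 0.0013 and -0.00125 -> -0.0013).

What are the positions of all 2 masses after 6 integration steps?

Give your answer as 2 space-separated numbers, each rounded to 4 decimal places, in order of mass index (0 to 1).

Answer: 4.0000 7.0000

Derivation:
Step 0: x=[4.0000 7.0000] v=[0.0000 0.0000]
Step 1: x=[4.0000 7.0000] v=[0.0000 0.0000]
Step 2: x=[4.0000 7.0000] v=[0.0000 0.0000]
Step 3: x=[4.0000 7.0000] v=[0.0000 0.0000]
Step 4: x=[4.0000 7.0000] v=[0.0000 0.0000]
Step 5: x=[4.0000 7.0000] v=[0.0000 0.0000]
Step 6: x=[4.0000 7.0000] v=[0.0000 0.0000]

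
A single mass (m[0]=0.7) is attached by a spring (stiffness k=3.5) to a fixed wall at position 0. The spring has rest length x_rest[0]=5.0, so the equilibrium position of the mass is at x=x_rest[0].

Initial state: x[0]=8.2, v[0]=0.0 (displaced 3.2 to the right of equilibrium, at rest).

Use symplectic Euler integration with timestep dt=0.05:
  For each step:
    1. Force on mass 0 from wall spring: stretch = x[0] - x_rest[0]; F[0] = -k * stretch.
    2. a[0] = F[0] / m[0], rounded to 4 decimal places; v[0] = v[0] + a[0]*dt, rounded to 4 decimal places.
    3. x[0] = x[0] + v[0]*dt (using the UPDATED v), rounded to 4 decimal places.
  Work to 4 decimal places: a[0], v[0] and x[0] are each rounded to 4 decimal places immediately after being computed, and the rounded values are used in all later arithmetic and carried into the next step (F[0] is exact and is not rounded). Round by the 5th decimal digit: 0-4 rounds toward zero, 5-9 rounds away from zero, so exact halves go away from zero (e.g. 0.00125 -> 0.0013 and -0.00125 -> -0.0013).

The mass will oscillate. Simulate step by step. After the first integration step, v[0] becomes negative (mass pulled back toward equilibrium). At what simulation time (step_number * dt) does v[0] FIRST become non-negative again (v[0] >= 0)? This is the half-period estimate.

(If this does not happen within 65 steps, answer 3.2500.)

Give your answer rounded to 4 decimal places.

Answer: 1.4500

Derivation:
Step 0: x=[8.2000] v=[0.0000]
Step 1: x=[8.1600] v=[-0.8000]
Step 2: x=[8.0805] v=[-1.5900]
Step 3: x=[7.9625] v=[-2.3601]
Step 4: x=[7.8075] v=[-3.1007]
Step 5: x=[7.6174] v=[-3.8026]
Step 6: x=[7.3946] v=[-4.4570]
Step 7: x=[7.1418] v=[-5.0557]
Step 8: x=[6.8622] v=[-5.5912]
Step 9: x=[6.5594] v=[-6.0568]
Step 10: x=[6.2371] v=[-6.4467]
Step 11: x=[5.8993] v=[-6.7560]
Step 12: x=[5.5503] v=[-6.9808]
Step 13: x=[5.1944] v=[-7.1184]
Step 14: x=[4.8361] v=[-7.1670]
Step 15: x=[4.4798] v=[-7.1260]
Step 16: x=[4.1300] v=[-6.9960]
Step 17: x=[3.7911] v=[-6.7785]
Step 18: x=[3.4673] v=[-6.4763]
Step 19: x=[3.1626] v=[-6.0931]
Step 20: x=[2.8809] v=[-5.6338]
Step 21: x=[2.6257] v=[-5.1040]
Step 22: x=[2.4002] v=[-4.5104]
Step 23: x=[2.2072] v=[-3.8605]
Step 24: x=[2.0491] v=[-3.1623]
Step 25: x=[1.9279] v=[-2.4246]
Step 26: x=[1.8451] v=[-1.6566]
Step 27: x=[1.8017] v=[-0.8679]
Step 28: x=[1.7983] v=[-0.0683]
Step 29: x=[1.8349] v=[0.7321]
First v>=0 after going negative at step 29, time=1.4500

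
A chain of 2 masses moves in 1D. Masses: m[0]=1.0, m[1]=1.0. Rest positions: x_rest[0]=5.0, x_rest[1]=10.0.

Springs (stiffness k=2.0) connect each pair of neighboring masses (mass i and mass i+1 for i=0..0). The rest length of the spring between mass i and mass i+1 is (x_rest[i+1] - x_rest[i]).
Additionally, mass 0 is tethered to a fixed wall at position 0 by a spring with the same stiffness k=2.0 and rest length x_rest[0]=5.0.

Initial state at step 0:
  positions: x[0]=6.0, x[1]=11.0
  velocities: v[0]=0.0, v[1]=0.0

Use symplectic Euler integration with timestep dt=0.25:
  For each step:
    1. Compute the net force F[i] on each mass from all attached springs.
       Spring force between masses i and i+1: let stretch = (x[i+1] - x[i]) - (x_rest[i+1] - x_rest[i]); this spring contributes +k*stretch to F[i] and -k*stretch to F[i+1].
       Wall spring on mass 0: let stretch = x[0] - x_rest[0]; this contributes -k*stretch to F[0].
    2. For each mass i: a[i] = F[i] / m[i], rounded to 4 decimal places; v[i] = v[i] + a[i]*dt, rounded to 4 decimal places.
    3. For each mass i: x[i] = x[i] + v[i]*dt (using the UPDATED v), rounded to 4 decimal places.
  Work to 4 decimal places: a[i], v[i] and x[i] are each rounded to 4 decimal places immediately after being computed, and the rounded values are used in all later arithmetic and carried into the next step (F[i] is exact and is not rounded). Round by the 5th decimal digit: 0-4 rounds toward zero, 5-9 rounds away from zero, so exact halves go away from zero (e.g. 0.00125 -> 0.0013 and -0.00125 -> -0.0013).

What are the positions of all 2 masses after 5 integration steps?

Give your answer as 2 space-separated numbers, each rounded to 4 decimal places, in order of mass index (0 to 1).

Step 0: x=[6.0000 11.0000] v=[0.0000 0.0000]
Step 1: x=[5.8750 11.0000] v=[-0.5000 0.0000]
Step 2: x=[5.6563 10.9844] v=[-0.8750 -0.0625]
Step 3: x=[5.3965 10.9278] v=[-1.0391 -0.2266]
Step 4: x=[5.1536 10.8047] v=[-0.9717 -0.4923]
Step 5: x=[4.9729 10.6002] v=[-0.7230 -0.8179]

Answer: 4.9729 10.6002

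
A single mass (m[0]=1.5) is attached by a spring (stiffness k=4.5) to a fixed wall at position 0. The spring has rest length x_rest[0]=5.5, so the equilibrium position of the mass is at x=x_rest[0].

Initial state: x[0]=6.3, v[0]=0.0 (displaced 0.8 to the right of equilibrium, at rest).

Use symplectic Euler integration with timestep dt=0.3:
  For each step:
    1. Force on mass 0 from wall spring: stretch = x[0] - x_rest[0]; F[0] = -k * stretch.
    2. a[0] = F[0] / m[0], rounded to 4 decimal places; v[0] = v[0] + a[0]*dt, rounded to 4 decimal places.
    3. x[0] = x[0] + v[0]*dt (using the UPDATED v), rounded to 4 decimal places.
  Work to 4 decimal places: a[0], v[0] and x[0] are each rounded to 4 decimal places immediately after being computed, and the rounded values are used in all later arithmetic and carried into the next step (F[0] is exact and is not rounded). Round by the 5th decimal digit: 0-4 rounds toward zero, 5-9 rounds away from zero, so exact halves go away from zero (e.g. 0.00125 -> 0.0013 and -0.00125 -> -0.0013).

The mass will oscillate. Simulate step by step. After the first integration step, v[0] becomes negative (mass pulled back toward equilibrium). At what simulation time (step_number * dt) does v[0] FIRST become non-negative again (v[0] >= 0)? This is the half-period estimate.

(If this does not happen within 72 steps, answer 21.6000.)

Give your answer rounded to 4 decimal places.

Step 0: x=[6.3000] v=[0.0000]
Step 1: x=[6.0840] v=[-0.7200]
Step 2: x=[5.7103] v=[-1.2456]
Step 3: x=[5.2798] v=[-1.4349]
Step 4: x=[4.9088] v=[-1.2367]
Step 5: x=[4.6974] v=[-0.7046]
Step 6: x=[4.7027] v=[0.0177]
First v>=0 after going negative at step 6, time=1.8000

Answer: 1.8000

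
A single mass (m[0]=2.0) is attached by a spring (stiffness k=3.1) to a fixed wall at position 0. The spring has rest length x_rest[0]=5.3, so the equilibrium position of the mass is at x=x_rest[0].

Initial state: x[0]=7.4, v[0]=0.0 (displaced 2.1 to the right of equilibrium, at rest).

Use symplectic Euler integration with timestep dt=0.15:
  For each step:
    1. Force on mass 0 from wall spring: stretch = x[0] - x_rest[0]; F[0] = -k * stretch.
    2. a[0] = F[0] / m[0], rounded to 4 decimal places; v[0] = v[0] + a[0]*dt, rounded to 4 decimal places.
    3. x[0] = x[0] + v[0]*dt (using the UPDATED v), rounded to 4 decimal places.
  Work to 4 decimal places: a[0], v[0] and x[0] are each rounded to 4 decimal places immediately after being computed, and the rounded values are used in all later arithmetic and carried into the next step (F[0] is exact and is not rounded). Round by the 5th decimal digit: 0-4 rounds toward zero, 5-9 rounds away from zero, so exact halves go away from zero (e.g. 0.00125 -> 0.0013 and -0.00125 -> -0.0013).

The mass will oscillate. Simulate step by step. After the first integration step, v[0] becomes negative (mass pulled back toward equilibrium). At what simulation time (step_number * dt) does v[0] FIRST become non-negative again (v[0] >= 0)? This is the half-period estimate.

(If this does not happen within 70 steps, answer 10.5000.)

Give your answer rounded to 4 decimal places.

Step 0: x=[7.4000] v=[0.0000]
Step 1: x=[7.3268] v=[-0.4883]
Step 2: x=[7.1829] v=[-0.9595]
Step 3: x=[6.9733] v=[-1.3973]
Step 4: x=[6.7054] v=[-1.7863]
Step 5: x=[6.3884] v=[-2.1131]
Step 6: x=[6.0335] v=[-2.3662]
Step 7: x=[5.6530] v=[-2.5367]
Step 8: x=[5.2602] v=[-2.6188]
Step 9: x=[4.8688] v=[-2.6095]
Step 10: x=[4.4924] v=[-2.5092]
Step 11: x=[4.1442] v=[-2.3214]
Step 12: x=[3.8363] v=[-2.0527]
Step 13: x=[3.5794] v=[-1.7124]
Step 14: x=[3.3825] v=[-1.3124]
Step 15: x=[3.2525] v=[-0.8666]
Step 16: x=[3.1939] v=[-0.3906]
Step 17: x=[3.2088] v=[0.0991]
First v>=0 after going negative at step 17, time=2.5500

Answer: 2.5500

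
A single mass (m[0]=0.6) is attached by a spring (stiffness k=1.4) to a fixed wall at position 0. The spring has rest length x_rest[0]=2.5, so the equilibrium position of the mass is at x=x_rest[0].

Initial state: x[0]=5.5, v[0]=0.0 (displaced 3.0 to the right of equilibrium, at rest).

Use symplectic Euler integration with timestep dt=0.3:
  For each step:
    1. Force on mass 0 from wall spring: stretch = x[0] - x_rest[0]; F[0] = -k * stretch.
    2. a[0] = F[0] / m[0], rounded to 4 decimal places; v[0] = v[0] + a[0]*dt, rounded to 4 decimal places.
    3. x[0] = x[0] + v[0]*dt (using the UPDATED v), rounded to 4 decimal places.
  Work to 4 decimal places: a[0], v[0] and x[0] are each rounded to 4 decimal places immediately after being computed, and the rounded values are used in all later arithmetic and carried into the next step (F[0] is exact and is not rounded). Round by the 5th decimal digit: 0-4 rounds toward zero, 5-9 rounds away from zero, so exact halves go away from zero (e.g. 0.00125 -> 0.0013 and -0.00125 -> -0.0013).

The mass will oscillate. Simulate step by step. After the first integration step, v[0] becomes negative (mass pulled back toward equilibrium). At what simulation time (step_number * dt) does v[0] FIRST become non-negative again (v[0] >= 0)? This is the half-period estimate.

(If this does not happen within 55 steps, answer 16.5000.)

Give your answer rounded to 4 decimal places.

Step 0: x=[5.5000] v=[0.0000]
Step 1: x=[4.8700] v=[-2.1000]
Step 2: x=[3.7423] v=[-3.7590]
Step 3: x=[2.3537] v=[-4.6286]
Step 4: x=[0.9958] v=[-4.5262]
Step 5: x=[-0.0462] v=[-3.4733]
Step 6: x=[-0.5535] v=[-1.6910]
Step 7: x=[-0.4196] v=[0.4464]
First v>=0 after going negative at step 7, time=2.1000

Answer: 2.1000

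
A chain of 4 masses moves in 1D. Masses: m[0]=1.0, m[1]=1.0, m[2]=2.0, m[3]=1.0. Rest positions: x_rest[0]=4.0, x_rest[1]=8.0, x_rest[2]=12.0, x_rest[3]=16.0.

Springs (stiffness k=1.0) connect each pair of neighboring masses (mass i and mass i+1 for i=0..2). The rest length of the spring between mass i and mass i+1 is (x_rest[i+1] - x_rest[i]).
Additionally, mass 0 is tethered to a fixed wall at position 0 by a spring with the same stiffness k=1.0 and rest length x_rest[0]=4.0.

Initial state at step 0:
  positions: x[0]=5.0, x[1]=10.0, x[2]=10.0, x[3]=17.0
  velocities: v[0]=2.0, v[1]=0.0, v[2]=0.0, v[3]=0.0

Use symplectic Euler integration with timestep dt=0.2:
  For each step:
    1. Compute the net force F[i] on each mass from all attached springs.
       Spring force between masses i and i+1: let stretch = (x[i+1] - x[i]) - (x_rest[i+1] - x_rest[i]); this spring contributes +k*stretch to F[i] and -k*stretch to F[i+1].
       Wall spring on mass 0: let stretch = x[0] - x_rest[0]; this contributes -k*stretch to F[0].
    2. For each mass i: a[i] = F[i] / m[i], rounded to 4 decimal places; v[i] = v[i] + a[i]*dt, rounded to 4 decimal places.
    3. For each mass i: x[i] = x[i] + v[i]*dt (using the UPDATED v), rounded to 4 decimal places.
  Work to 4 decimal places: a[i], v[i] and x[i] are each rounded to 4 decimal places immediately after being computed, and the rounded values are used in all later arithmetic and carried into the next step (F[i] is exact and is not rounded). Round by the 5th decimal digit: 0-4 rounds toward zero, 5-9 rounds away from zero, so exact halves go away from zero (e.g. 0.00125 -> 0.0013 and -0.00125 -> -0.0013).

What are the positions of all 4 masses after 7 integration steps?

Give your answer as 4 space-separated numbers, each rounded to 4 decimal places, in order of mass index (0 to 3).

Step 0: x=[5.0000 10.0000 10.0000 17.0000] v=[2.0000 0.0000 0.0000 0.0000]
Step 1: x=[5.4000 9.8000 10.1400 16.8800] v=[2.0000 -1.0000 0.7000 -0.6000]
Step 2: x=[5.7600 9.4376 10.4080 16.6504] v=[1.8000 -1.8120 1.3400 -1.1480]
Step 3: x=[6.0367 8.9669 10.7814 16.3311] v=[1.3835 -2.3534 1.8672 -1.5965]
Step 4: x=[6.1891 8.4516 11.2295 15.9498] v=[0.7622 -2.5765 2.2407 -1.9064]
Step 5: x=[6.1845 7.9569 11.7165 15.5397] v=[-0.0231 -2.4734 2.4349 -2.0505]
Step 6: x=[6.0034 7.5417 12.2048 15.1367] v=[-0.9055 -2.0760 2.4413 -2.0151]
Step 7: x=[5.6437 7.2515 12.6584 14.7764] v=[-1.7985 -1.4510 2.2682 -1.8015]

Answer: 5.6437 7.2515 12.6584 14.7764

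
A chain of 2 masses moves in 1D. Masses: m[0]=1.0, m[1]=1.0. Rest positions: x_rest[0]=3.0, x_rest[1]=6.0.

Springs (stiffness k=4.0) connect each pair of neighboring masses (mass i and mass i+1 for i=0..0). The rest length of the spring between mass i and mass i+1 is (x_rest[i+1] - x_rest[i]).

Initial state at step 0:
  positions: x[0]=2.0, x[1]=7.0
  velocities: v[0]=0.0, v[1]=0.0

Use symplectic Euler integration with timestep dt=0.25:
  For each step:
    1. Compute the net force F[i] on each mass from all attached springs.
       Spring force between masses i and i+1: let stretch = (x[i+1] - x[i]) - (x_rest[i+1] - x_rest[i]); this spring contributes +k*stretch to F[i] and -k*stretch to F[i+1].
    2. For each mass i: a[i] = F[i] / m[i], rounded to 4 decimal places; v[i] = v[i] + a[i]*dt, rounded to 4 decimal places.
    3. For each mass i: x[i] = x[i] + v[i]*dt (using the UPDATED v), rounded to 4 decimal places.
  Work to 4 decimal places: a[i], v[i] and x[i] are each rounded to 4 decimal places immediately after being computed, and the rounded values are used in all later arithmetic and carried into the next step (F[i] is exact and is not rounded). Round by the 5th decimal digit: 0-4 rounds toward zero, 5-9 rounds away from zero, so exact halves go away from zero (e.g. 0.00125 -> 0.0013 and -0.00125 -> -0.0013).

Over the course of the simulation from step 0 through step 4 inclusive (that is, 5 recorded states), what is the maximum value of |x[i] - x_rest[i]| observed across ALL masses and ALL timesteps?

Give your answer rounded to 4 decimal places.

Answer: 1.0625

Derivation:
Step 0: x=[2.0000 7.0000] v=[0.0000 0.0000]
Step 1: x=[2.5000 6.5000] v=[2.0000 -2.0000]
Step 2: x=[3.2500 5.7500] v=[3.0000 -3.0000]
Step 3: x=[3.8750 5.1250] v=[2.5000 -2.5000]
Step 4: x=[4.0625 4.9375] v=[0.7500 -0.7500]
Max displacement = 1.0625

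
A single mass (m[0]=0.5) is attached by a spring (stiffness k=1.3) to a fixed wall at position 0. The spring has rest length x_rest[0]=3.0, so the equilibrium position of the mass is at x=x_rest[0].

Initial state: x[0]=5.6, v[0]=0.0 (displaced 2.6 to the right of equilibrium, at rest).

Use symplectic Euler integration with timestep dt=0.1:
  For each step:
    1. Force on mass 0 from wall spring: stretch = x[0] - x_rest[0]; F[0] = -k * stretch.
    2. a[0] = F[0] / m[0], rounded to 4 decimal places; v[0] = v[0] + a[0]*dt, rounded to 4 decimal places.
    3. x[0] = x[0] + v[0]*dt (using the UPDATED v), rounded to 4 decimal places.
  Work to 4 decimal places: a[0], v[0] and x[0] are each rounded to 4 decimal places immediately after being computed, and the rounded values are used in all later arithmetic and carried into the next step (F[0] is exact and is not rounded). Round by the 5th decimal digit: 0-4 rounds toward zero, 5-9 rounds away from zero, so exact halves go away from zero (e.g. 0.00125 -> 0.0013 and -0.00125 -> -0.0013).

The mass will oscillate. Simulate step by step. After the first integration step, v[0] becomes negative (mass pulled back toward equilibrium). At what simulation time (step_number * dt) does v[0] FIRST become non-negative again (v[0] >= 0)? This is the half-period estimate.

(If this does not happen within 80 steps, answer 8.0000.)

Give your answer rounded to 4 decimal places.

Answer: 2.0000

Derivation:
Step 0: x=[5.6000] v=[0.0000]
Step 1: x=[5.5324] v=[-0.6760]
Step 2: x=[5.3990] v=[-1.3344]
Step 3: x=[5.2032] v=[-1.9581]
Step 4: x=[4.9501] v=[-2.5309]
Step 5: x=[4.6463] v=[-3.0379]
Step 6: x=[4.2997] v=[-3.4659]
Step 7: x=[3.9193] v=[-3.8038]
Step 8: x=[3.5150] v=[-4.0428]
Step 9: x=[3.0973] v=[-4.1767]
Step 10: x=[2.6771] v=[-4.2020]
Step 11: x=[2.2653] v=[-4.1181]
Step 12: x=[1.8726] v=[-3.9271]
Step 13: x=[1.5092] v=[-3.6340]
Step 14: x=[1.1846] v=[-3.2464]
Step 15: x=[0.9072] v=[-2.7744]
Step 16: x=[0.6842] v=[-2.2303]
Step 17: x=[0.5214] v=[-1.6282]
Step 18: x=[0.4230] v=[-0.9838]
Step 19: x=[0.3916] v=[-0.3138]
Step 20: x=[0.4280] v=[0.3644]
First v>=0 after going negative at step 20, time=2.0000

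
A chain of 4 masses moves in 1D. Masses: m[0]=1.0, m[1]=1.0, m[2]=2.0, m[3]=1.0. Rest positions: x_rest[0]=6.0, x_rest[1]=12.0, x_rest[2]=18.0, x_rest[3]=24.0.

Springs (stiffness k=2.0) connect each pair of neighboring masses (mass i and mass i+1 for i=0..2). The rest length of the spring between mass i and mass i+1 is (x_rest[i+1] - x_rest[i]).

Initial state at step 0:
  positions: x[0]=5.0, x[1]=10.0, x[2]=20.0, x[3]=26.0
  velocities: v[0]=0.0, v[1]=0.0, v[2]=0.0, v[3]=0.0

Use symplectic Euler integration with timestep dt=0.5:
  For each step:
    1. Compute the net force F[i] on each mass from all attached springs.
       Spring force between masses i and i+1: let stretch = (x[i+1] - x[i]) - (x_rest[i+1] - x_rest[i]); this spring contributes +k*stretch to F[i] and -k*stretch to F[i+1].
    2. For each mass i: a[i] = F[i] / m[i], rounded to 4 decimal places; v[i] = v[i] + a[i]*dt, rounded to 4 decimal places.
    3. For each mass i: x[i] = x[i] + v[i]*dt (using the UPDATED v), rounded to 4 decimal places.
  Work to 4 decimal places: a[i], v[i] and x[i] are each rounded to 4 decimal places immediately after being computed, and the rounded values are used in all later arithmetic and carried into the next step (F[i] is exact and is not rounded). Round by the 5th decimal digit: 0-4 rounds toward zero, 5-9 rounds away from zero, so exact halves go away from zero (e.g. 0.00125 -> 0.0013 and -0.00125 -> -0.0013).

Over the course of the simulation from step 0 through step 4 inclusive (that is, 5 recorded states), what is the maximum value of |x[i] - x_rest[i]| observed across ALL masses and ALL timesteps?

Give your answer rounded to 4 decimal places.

Answer: 3.3438

Derivation:
Step 0: x=[5.0000 10.0000 20.0000 26.0000] v=[0.0000 0.0000 0.0000 0.0000]
Step 1: x=[4.5000 12.5000 19.0000 26.0000] v=[-1.0000 5.0000 -2.0000 0.0000]
Step 2: x=[5.0000 14.2500 18.1250 25.5000] v=[1.0000 3.5000 -1.7500 -1.0000]
Step 3: x=[7.1250 13.3125 18.1250 24.3125] v=[4.2500 -1.8750 0.0000 -2.3750]
Step 4: x=[9.3438 11.6875 18.4688 23.0313] v=[4.4375 -3.2500 0.6875 -2.5625]
Max displacement = 3.3438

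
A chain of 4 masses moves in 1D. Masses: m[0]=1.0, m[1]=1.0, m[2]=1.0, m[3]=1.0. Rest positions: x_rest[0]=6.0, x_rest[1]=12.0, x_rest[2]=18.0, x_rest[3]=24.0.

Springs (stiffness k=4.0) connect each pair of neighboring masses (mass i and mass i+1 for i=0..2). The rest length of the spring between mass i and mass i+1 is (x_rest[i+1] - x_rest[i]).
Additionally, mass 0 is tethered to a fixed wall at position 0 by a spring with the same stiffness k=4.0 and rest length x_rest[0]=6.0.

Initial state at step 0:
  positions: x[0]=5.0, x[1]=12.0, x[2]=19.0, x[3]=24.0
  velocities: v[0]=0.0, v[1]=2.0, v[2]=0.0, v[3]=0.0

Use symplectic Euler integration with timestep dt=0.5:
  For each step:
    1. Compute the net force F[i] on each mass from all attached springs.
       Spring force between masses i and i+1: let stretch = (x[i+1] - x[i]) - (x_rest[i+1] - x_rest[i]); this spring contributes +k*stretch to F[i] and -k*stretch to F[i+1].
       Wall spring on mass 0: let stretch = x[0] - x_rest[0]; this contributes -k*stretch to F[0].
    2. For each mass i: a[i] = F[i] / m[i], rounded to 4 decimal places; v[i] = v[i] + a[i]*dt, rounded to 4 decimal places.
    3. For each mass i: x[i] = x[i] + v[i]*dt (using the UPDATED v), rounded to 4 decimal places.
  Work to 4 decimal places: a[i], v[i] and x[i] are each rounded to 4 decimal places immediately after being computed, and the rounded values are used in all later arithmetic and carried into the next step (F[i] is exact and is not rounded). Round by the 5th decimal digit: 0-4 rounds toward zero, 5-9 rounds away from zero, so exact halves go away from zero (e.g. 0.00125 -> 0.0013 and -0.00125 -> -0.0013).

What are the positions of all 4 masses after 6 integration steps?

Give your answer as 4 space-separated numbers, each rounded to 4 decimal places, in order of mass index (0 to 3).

Answer: 5.0000 13.0000 18.0000 25.0000

Derivation:
Step 0: x=[5.0000 12.0000 19.0000 24.0000] v=[0.0000 2.0000 0.0000 0.0000]
Step 1: x=[7.0000 13.0000 17.0000 25.0000] v=[4.0000 2.0000 -4.0000 2.0000]
Step 2: x=[8.0000 12.0000 19.0000 24.0000] v=[2.0000 -2.0000 4.0000 -2.0000]
Step 3: x=[5.0000 14.0000 19.0000 24.0000] v=[-6.0000 4.0000 0.0000 0.0000]
Step 4: x=[6.0000 12.0000 19.0000 25.0000] v=[2.0000 -4.0000 0.0000 2.0000]
Step 5: x=[7.0000 11.0000 18.0000 26.0000] v=[2.0000 -2.0000 -2.0000 2.0000]
Step 6: x=[5.0000 13.0000 18.0000 25.0000] v=[-4.0000 4.0000 0.0000 -2.0000]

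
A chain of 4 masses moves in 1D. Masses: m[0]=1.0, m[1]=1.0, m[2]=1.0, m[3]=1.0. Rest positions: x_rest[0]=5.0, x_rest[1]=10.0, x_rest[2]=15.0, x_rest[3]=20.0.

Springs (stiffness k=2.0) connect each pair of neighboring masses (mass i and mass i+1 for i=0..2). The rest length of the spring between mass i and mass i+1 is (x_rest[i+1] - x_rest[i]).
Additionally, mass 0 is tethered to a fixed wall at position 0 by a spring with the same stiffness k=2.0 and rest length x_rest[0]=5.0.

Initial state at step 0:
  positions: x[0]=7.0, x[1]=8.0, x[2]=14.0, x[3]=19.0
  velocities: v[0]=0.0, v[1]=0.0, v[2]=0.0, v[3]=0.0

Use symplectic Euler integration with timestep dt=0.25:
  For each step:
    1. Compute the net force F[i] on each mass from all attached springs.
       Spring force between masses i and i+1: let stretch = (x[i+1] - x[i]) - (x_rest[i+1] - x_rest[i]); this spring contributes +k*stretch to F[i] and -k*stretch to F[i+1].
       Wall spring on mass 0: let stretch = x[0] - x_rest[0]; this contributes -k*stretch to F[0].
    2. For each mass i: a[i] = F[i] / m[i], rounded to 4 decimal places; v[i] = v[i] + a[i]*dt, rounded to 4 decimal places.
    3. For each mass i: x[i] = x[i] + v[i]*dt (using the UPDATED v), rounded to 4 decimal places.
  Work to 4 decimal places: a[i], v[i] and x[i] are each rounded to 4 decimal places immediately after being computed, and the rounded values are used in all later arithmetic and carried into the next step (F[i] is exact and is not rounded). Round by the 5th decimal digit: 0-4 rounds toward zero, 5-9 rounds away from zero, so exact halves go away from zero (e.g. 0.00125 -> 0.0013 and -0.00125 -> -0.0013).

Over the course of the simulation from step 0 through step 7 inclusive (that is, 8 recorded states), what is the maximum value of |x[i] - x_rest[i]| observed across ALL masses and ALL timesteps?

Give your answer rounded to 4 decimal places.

Step 0: x=[7.0000 8.0000 14.0000 19.0000] v=[0.0000 0.0000 0.0000 0.0000]
Step 1: x=[6.2500 8.6250 13.8750 19.0000] v=[-3.0000 2.5000 -0.5000 0.0000]
Step 2: x=[5.0156 9.6094 13.7344 18.9844] v=[-4.9375 3.9375 -0.5625 -0.0625]
Step 3: x=[3.7285 10.5352 13.7344 18.9375] v=[-5.1484 3.7031 0.0000 -0.1875]
Step 4: x=[2.8262 11.0101 13.9849 18.8652] v=[-3.6093 1.8994 1.0020 -0.2891]
Step 5: x=[2.5936 10.8338 14.4736 18.8079] v=[-0.9305 -0.7052 1.9548 -0.2293]
Step 6: x=[3.0668 10.0825 15.0491 18.8338] v=[1.8928 -3.0054 2.3021 0.1036]
Step 7: x=[4.0336 9.0750 15.4769 19.0116] v=[3.8673 -4.0300 1.7112 0.7113]
Max displacement = 2.4064

Answer: 2.4064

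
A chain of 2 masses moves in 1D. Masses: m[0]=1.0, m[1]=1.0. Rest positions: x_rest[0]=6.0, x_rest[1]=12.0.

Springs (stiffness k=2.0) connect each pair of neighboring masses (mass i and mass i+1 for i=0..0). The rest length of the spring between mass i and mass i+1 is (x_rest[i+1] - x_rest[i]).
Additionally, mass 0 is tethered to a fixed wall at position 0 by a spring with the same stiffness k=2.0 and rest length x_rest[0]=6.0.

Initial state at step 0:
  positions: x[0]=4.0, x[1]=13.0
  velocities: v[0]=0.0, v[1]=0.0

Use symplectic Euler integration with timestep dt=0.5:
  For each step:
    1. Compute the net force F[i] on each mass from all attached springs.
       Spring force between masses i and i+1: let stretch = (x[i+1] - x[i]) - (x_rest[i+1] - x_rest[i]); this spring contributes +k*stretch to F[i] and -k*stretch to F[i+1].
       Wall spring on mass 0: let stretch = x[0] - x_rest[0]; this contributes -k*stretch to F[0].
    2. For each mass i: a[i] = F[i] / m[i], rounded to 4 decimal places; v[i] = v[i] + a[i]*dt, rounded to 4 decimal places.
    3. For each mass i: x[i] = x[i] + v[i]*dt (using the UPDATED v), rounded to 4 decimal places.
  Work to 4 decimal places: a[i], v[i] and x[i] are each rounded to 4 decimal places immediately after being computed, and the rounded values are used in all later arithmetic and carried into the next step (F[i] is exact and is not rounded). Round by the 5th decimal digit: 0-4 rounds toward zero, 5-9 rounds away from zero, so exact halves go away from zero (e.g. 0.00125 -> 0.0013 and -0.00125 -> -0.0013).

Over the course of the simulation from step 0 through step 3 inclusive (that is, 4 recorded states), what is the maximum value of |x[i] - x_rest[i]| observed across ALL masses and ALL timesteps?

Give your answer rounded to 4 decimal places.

Answer: 2.2500

Derivation:
Step 0: x=[4.0000 13.0000] v=[0.0000 0.0000]
Step 1: x=[6.5000 11.5000] v=[5.0000 -3.0000]
Step 2: x=[8.2500 10.5000] v=[3.5000 -2.0000]
Step 3: x=[7.0000 11.3750] v=[-2.5000 1.7500]
Max displacement = 2.2500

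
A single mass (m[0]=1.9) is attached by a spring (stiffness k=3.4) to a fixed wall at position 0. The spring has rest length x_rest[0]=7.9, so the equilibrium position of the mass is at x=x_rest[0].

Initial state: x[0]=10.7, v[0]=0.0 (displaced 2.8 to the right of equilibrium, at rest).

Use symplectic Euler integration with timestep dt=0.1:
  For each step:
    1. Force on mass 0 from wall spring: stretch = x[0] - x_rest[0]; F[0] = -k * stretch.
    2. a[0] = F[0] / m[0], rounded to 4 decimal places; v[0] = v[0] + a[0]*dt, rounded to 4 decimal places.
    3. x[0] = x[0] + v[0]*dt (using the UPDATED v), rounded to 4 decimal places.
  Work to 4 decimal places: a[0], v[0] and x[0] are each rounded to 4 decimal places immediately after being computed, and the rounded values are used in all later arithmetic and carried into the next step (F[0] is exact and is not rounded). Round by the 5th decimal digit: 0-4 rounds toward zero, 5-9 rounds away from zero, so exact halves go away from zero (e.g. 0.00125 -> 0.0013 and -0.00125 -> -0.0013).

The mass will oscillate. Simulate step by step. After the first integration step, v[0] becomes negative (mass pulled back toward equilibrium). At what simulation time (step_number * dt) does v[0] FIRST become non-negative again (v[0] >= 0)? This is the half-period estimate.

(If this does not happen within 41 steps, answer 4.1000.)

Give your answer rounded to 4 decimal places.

Step 0: x=[10.7000] v=[0.0000]
Step 1: x=[10.6499] v=[-0.5011]
Step 2: x=[10.5506] v=[-0.9932]
Step 3: x=[10.4039] v=[-1.4675]
Step 4: x=[10.2123] v=[-1.9156]
Step 5: x=[9.9794] v=[-2.3294]
Step 6: x=[9.7093] v=[-2.7015]
Step 7: x=[9.4068] v=[-3.0253]
Step 8: x=[9.0773] v=[-3.2949]
Step 9: x=[8.7267] v=[-3.5056]
Step 10: x=[8.3614] v=[-3.6535]
Step 11: x=[7.9878] v=[-3.7361]
Step 12: x=[7.6126] v=[-3.7518]
Step 13: x=[7.2426] v=[-3.7004]
Step 14: x=[6.8843] v=[-3.5828]
Step 15: x=[6.5442] v=[-3.4010]
Step 16: x=[6.2284] v=[-3.1584]
Step 17: x=[5.9425] v=[-2.8593]
Step 18: x=[5.6916] v=[-2.5090]
Step 19: x=[5.4802] v=[-2.1138]
Step 20: x=[5.3121] v=[-1.6808]
Step 21: x=[5.1903] v=[-1.2177]
Step 22: x=[5.1170] v=[-0.7328]
Step 23: x=[5.0935] v=[-0.2348]
Step 24: x=[5.1202] v=[0.2674]
First v>=0 after going negative at step 24, time=2.4000

Answer: 2.4000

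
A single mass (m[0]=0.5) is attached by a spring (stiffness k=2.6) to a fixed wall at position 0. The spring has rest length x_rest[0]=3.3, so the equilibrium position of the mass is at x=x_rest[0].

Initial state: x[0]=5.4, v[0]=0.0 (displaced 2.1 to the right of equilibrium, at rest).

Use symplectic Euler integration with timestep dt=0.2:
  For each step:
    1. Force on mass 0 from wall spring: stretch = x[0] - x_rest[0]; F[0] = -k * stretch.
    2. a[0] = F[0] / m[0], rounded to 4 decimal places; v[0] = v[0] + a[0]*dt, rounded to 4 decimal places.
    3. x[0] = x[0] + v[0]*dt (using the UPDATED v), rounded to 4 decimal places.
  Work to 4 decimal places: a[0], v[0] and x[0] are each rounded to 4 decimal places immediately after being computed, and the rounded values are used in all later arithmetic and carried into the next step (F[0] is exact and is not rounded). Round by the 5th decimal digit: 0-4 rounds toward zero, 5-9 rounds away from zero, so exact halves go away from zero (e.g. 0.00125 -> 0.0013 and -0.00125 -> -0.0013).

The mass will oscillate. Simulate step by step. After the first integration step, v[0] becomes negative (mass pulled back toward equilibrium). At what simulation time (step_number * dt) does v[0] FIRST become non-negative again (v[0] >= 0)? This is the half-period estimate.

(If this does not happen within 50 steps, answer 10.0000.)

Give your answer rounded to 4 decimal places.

Answer: 1.4000

Derivation:
Step 0: x=[5.4000] v=[0.0000]
Step 1: x=[4.9632] v=[-2.1840]
Step 2: x=[4.1805] v=[-3.9137]
Step 3: x=[3.2146] v=[-4.8294]
Step 4: x=[2.2665] v=[-4.7406]
Step 5: x=[1.5333] v=[-3.6658]
Step 6: x=[1.1676] v=[-1.8284]
Step 7: x=[1.2455] v=[0.3893]
First v>=0 after going negative at step 7, time=1.4000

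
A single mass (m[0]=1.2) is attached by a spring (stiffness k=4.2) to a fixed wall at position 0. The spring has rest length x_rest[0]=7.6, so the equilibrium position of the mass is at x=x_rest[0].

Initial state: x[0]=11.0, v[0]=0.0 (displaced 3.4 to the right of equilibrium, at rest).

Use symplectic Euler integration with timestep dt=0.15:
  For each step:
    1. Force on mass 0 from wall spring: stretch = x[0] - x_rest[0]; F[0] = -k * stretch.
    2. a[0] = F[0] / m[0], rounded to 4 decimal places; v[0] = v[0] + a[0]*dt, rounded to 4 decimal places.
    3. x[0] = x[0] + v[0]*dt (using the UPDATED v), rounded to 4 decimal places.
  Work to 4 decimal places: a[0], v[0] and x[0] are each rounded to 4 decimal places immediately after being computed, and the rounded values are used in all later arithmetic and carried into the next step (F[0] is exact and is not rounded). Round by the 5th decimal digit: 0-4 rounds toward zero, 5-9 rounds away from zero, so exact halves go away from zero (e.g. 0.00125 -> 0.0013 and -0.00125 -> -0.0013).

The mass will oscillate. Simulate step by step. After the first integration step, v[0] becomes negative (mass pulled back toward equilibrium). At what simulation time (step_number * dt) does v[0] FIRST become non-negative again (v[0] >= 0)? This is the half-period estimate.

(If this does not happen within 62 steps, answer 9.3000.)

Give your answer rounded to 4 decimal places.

Step 0: x=[11.0000] v=[0.0000]
Step 1: x=[10.7323] v=[-1.7850]
Step 2: x=[10.2179] v=[-3.4295]
Step 3: x=[9.4973] v=[-4.8039]
Step 4: x=[8.6273] v=[-5.8000]
Step 5: x=[7.6764] v=[-6.3393]
Step 6: x=[6.7195] v=[-6.3794]
Step 7: x=[5.8319] v=[-5.9171]
Step 8: x=[5.0836] v=[-4.9888]
Step 9: x=[4.5334] v=[-3.6677]
Step 10: x=[4.2247] v=[-2.0577]
Step 11: x=[4.1818] v=[-0.2857]
Step 12: x=[4.4081] v=[1.5089]
First v>=0 after going negative at step 12, time=1.8000

Answer: 1.8000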